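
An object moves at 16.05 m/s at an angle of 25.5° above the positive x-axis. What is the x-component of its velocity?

vₓ = v cos(θ) = 16.05 × cos(25.5°) = 14.49 m/s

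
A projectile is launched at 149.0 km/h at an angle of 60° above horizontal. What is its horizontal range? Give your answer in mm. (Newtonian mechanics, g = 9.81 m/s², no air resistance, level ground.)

v₀ = 149.0 km/h × 0.2777777777777778 = 41.3889 m/s
R = v₀² × sin(2θ) / g = 41.3889² × sin(2 × 60°) / 9.81 = 1713.04 × 0.866025 / 9.81 = 151.227 m
R = 151.227 m / 0.001 = 151200 mm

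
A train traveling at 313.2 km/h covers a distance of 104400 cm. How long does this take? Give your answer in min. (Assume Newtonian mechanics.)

d = 104400 cm × 0.01 = 1044.0 m
v = 313.2 km/h × 0.2777777777777778 = 87.0 m/s
t = d / v = 1044.0 / 87.0 = 12.0 s
t = 12.0 s / 60.0 = 0.2 min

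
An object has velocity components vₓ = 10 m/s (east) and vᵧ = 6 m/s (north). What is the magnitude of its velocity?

|v| = √(vₓ² + vᵧ²) = √(10² + 6²) = √(136) = 11.66 m/s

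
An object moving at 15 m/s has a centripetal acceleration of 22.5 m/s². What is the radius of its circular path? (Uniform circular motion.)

r = v²/a_c = 15²/22.5 = 10.0 m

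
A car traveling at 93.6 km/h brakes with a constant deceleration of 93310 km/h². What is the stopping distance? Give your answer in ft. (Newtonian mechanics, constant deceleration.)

v₀ = 93.6 km/h × 0.2777777777777778 = 26.0 m/s
a = 93310 km/h² × 7.716049382716049e-05 = 7.19985 m/s²
d = v₀² / (2a) = 26.0² / (2 × 7.19985) = 676.0 / 14.3997 = 46.9454 m
d = 46.9454 m / 0.3048 = 154.0 ft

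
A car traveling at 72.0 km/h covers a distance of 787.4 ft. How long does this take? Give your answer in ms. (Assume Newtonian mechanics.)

d = 787.4 ft × 0.3048 = 240.0 m
v = 72.0 km/h × 0.2777777777777778 = 20.0 m/s
t = d / v = 240.0 / 20.0 = 12.0 s
t = 12.0 s / 0.001 = 12000 ms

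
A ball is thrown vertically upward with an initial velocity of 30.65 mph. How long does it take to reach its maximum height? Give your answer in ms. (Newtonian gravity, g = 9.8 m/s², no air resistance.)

v₀ = 30.65 mph × 0.44704 = 13.7018 m/s
t_up = v₀ / g = 13.7018 / 9.8 = 1.39814 s
t_up = 1.39814 s / 0.001 = 1398 ms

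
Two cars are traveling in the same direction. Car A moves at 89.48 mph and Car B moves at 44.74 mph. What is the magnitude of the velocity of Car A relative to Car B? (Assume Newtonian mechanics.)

v_rel = |v_A - v_B| = |89.48 - 44.74| = 44.74 mph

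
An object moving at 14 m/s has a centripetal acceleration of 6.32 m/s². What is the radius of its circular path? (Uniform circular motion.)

r = v²/a_c = 14²/6.32 = 31.01 m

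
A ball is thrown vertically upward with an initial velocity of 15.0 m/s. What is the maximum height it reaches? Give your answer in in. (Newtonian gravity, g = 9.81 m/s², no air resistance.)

h_max = v₀² / (2g) = 15.0² / (2 × 9.81) = 225.0 / 19.62 = 11.4679 m
h_max = 11.4679 m / 0.0254 = 451.5 in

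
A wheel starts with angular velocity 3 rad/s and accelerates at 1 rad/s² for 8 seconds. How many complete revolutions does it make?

θ = ω₀t + ½αt² = 3×8 + ½×1×8² = 56.0 rad
Total revolutions = θ/(2π) = 56.0/(2π) = 8.91
Complete revolutions = ⌊8.91⌋ = 8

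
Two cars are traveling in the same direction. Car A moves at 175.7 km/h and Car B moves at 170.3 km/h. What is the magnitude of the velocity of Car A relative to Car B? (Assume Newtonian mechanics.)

v_rel = |v_A - v_B| = |175.7 - 170.3| = 5.4 km/h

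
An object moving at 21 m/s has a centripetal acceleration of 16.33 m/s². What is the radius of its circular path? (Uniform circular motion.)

r = v²/a_c = 21²/16.33 = 27.01 m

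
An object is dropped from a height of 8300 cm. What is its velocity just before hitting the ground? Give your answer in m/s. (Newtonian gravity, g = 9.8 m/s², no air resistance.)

h = 8300 cm × 0.01 = 83.0 m
v = √(2gh) = √(2 × 9.8 × 83.0) = 40.33 m/s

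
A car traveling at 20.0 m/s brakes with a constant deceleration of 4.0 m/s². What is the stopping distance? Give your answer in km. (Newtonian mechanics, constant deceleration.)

d = v₀² / (2a) = 20.0² / (2 × 4.0) = 400.0 / 8.0 = 50.0 m
d = 50.0 m / 1000.0 = 0.05 km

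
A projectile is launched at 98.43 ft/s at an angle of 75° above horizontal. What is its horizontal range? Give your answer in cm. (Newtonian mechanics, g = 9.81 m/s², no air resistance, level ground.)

v₀ = 98.43 ft/s × 0.3048 = 30.0015 m/s
R = v₀² × sin(2θ) / g = 30.0015² × sin(2 × 75°) / 9.81 = 900.09 × 0.5 / 9.81 = 45.8761 m
R = 45.8761 m / 0.01 = 4588 cm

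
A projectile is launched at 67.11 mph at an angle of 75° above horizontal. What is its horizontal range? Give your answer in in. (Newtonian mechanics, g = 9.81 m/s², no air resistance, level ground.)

v₀ = 67.11 mph × 0.44704 = 30.0009 m/s
R = v₀² × sin(2θ) / g = 30.0009² × sin(2 × 75°) / 9.81 = 900.054 × 0.5 / 9.81 = 45.8743 m
R = 45.8743 m / 0.0254 = 1806 in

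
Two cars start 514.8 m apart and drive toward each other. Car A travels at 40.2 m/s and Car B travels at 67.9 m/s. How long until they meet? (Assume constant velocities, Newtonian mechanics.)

Combined speed: v_combined = 40.2 + 67.9 = 108.1 m/s
Time to meet: t = d/v_combined = 514.8/108.1 = 4.76 s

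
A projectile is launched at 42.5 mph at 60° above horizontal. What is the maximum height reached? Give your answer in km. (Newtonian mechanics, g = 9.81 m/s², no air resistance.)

v₀ = 42.5 mph × 0.44704 = 18.9992 m/s
H = v₀² × sin²(θ) / (2g) = 18.9992² × sin(60°)² / (2 × 9.81) = 360.97 × 0.75 / 19.62 = 13.7985 m
H = 13.7985 m / 1000.0 = 0.0138 km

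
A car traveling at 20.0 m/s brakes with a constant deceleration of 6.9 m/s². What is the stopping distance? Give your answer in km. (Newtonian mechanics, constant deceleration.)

d = v₀² / (2a) = 20.0² / (2 × 6.9) = 400.0 / 13.8 = 28.9855 m
d = 28.9855 m / 1000.0 = 0.02899 km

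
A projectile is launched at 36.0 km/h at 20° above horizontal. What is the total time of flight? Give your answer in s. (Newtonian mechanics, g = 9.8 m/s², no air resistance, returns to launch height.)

v₀ = 36.0 km/h × 0.2777777777777778 = 10.0 m/s
T = 2 × v₀ × sin(θ) / g = 2 × 10.0 × sin(20°) / 9.8 = 2 × 10.0 × 0.34202 / 9.8 = 0.698 s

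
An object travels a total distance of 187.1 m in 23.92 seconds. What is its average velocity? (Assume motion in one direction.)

v_avg = Δd / Δt = 187.1 / 23.92 = 7.82 m/s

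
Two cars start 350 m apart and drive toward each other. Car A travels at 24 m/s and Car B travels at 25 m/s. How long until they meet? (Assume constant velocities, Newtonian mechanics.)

Combined speed: v_combined = 24 + 25 = 49 m/s
Time to meet: t = d/v_combined = 350/49 = 7.14 s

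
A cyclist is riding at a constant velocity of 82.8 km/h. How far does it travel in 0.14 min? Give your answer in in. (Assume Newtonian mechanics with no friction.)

v = 82.8 km/h × 0.2777777777777778 = 23.0 m/s
t = 0.14 min × 60.0 = 8.4 s
d = v × t = 23.0 × 8.4 = 193.2 m
d = 193.2 m / 0.0254 = 7606 in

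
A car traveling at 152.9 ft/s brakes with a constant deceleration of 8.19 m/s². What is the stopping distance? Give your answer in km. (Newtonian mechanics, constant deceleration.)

v₀ = 152.9 ft/s × 0.3048 = 46.6039 m/s
d = v₀² / (2a) = 46.6039² / (2 × 8.19) = 2171.92 / 16.38 = 132.596 m
d = 132.596 m / 1000.0 = 0.1326 km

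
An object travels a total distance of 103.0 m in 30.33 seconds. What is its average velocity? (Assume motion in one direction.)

v_avg = Δd / Δt = 103.0 / 30.33 = 3.4 m/s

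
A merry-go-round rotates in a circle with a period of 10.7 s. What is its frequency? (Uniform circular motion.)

f = 1/T = 1/10.7 = 0.0935 Hz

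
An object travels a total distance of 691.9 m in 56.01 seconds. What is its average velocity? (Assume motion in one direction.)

v_avg = Δd / Δt = 691.9 / 56.01 = 12.35 m/s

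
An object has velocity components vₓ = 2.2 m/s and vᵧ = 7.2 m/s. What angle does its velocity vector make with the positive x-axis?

θ = arctan(vᵧ/vₓ) = arctan(7.2/2.2) = 73.01°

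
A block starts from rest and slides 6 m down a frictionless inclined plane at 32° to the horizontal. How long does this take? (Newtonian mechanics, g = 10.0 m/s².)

a = g sin(θ) = 10.0 × sin(32°) = 5.2992 m/s²
t = √(2d/a) = √(2 × 6 / 5.2992) = 1.5 s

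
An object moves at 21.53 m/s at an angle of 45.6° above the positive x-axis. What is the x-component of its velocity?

vₓ = v cos(θ) = 21.53 × cos(45.6°) = 15.06 m/s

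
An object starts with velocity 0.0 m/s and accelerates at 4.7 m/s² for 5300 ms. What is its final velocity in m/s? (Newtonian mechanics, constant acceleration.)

t = 5300 ms × 0.001 = 5.3 s
v = v₀ + a × t = 0.0 + 4.7 × 5.3 = 24.91 m/s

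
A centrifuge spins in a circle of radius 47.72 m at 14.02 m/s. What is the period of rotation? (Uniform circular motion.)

T = 2πr/v = 2π×47.72/14.02 = 21.39 s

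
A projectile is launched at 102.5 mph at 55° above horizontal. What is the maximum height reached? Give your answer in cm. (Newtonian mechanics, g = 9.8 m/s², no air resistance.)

v₀ = 102.5 mph × 0.44704 = 45.8216 m/s
H = v₀² × sin²(θ) / (2g) = 45.8216² × sin(55°)² / (2 × 9.8) = 2099.62 × 0.67101 / 19.6 = 71.8809 m
H = 71.8809 m / 0.01 = 7188 cm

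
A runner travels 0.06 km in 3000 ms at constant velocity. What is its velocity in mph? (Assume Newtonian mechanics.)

d = 0.06 km × 1000.0 = 60.0 m
t = 3000 ms × 0.001 = 3.0 s
v = d / t = 60.0 / 3.0 = 20.0 m/s
v = 20.0 m/s / 0.44704 = 44.74 mph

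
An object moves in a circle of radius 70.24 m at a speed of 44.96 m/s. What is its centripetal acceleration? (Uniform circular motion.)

a_c = v²/r = 44.96²/70.24 = 2021.4016/70.24 = 28.78 m/s²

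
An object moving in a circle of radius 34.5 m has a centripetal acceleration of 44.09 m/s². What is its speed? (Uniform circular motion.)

v = √(a_c × r) = √(44.09 × 34.5) = 39.0 m/s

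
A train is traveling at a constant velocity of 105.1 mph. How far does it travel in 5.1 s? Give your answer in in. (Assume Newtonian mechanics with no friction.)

v = 105.1 mph × 0.44704 = 46.9839 m/s
d = v × t = 46.9839 × 5.1 = 239.618 m
d = 239.618 m / 0.0254 = 9434 in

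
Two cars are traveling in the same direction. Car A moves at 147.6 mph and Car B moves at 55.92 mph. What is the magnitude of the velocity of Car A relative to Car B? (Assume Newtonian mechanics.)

v_rel = |v_A - v_B| = |147.6 - 55.92| = 91.68 mph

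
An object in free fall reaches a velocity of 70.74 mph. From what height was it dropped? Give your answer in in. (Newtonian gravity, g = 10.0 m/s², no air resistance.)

v = 70.74 mph × 0.44704 = 31.6236 m/s
h = v² / (2g) = 31.6236² / (2 × 10.0) = 50.0026 m
h = 50.0026 m / 0.0254 = 1969 in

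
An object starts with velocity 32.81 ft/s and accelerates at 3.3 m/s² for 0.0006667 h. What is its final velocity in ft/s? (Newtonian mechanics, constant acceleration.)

v₀ = 32.81 ft/s × 0.3048 = 10.0005 m/s
t = 0.0006667 h × 3600.0 = 2.40012 s
v = v₀ + a × t = 10.0005 + 3.3 × 2.40012 = 17.9209 m/s
v = 17.9209 m/s / 0.3048 = 58.8 ft/s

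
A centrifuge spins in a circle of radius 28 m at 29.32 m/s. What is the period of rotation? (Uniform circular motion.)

T = 2πr/v = 2π×28/29.32 = 6.0 s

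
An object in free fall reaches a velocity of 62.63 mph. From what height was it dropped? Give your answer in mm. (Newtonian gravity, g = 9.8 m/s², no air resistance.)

v = 62.63 mph × 0.44704 = 27.9981 m/s
h = v² / (2g) = 27.9981² / (2 × 9.8) = 39.9946 m
h = 39.9946 m / 0.001 = 39990 mm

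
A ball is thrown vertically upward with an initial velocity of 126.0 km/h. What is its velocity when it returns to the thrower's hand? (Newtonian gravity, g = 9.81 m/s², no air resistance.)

By conservation of energy (no air resistance), the ball returns to the throw height with the same speed as launch, but directed downward.
|v_ground| = v₀ = 126.0 km/h
v_ground = 126.0 km/h (downward)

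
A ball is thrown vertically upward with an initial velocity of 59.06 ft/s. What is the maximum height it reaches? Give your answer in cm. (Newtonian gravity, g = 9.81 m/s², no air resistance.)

v₀ = 59.06 ft/s × 0.3048 = 18.0015 m/s
h_max = v₀² / (2g) = 18.0015² / (2 × 9.81) = 324.054 / 19.62 = 16.5165 m
h_max = 16.5165 m / 0.01 = 1652 cm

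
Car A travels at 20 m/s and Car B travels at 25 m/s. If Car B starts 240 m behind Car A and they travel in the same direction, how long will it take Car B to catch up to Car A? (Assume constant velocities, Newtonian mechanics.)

Relative speed: v_rel = 25 - 20 = 5 m/s
Time to catch: t = d₀/v_rel = 240/5 = 48.0 s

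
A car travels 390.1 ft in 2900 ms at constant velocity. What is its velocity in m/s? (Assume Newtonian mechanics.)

d = 390.1 ft × 0.3048 = 118.902 m
t = 2900 ms × 0.001 = 2.9 s
v = d / t = 118.902 / 2.9 = 41.0 m/s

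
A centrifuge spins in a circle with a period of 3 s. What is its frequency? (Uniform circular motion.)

f = 1/T = 1/3 = 0.3333 Hz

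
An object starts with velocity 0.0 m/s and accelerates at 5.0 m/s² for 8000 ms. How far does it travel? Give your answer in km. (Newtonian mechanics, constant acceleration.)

t = 8000 ms × 0.001 = 8.0 s
d = v₀ × t + ½ × a × t² = 0.0 × 8.0 + 0.5 × 5.0 × 8.0² = 160.0 m
d = 160.0 m / 1000.0 = 0.16 km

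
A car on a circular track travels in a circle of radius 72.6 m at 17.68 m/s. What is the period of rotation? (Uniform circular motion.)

T = 2πr/v = 2π×72.6/17.68 = 25.8 s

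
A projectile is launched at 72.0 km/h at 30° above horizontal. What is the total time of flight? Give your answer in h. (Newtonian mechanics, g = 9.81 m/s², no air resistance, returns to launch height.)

v₀ = 72.0 km/h × 0.2777777777777778 = 20.0 m/s
T = 2 × v₀ × sin(θ) / g = 2 × 20.0 × sin(30°) / 9.81 = 2 × 20.0 × 0.5 / 9.81 = 2.03874 s
T = 2.03874 s / 3600.0 = 0.0005663 h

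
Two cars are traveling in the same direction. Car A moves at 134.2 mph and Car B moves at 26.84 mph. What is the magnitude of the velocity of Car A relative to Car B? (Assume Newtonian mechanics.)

v_rel = |v_A - v_B| = |134.2 - 26.84| = 107.36 mph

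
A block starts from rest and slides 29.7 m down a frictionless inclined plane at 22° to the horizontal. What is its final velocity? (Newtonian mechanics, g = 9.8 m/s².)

a = g sin(θ) = 9.8 × sin(22°) = 3.6711 m/s²
v = √(2ad) = √(2 × 3.6711 × 29.7) = 14.77 m/s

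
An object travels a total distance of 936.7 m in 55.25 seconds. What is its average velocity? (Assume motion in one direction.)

v_avg = Δd / Δt = 936.7 / 55.25 = 16.95 m/s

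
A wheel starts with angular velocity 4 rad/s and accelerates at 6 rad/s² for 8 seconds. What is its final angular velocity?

ω = ω₀ + αt = 4 + 6 × 8 = 52 rad/s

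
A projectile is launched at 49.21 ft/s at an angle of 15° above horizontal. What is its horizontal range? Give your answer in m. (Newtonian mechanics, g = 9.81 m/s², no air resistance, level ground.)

v₀ = 49.21 ft/s × 0.3048 = 14.9992 m/s
R = v₀² × sin(2θ) / g = 14.9992² × sin(2 × 15°) / 9.81 = 224.976 × 0.5 / 9.81 = 11.47 m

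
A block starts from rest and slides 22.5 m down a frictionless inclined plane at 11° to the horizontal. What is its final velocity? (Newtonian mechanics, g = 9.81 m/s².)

a = g sin(θ) = 9.81 × sin(11°) = 1.8718 m/s²
v = √(2ad) = √(2 × 1.8718 × 22.5) = 9.18 m/s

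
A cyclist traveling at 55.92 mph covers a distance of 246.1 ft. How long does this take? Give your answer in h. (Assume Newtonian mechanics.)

d = 246.1 ft × 0.3048 = 75.0113 m
v = 55.92 mph × 0.44704 = 24.9985 m/s
t = d / v = 75.0113 / 24.9985 = 3.00063 s
t = 3.00063 s / 3600.0 = 0.0008335 h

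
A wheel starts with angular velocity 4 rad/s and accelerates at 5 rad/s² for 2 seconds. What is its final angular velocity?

ω = ω₀ + αt = 4 + 5 × 2 = 14 rad/s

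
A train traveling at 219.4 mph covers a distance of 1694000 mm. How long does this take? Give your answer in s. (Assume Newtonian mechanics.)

d = 1694000 mm × 0.001 = 1694.0 m
v = 219.4 mph × 0.44704 = 98.0806 m/s
t = d / v = 1694.0 / 98.0806 = 17.27 s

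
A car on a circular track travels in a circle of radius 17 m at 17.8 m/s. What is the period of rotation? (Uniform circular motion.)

T = 2πr/v = 2π×17/17.8 = 6.0 s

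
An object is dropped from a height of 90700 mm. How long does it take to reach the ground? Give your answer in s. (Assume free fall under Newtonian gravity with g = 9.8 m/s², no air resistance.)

h = 90700 mm × 0.001 = 90.7 m
t = √(2h/g) = √(2 × 90.7 / 9.8) = 4.302 s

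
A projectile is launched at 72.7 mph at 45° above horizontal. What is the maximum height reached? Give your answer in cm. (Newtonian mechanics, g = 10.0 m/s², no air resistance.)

v₀ = 72.7 mph × 0.44704 = 32.4998 m/s
H = v₀² × sin²(θ) / (2g) = 32.4998² × sin(45°)² / (2 × 10.0) = 1056.24 × 0.5 / 20.0 = 26.406 m
H = 26.406 m / 0.01 = 2641 cm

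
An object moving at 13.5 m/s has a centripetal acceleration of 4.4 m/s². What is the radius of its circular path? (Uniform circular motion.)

r = v²/a_c = 13.5²/4.4 = 41.42 m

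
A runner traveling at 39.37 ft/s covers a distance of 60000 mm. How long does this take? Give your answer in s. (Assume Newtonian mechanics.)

d = 60000 mm × 0.001 = 60.0 m
v = 39.37 ft/s × 0.3048 = 12.0 m/s
t = d / v = 60.0 / 12.0 = 5.0 s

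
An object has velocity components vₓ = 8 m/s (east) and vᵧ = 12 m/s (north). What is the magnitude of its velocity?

|v| = √(vₓ² + vᵧ²) = √(8² + 12²) = √(208) = 14.42 m/s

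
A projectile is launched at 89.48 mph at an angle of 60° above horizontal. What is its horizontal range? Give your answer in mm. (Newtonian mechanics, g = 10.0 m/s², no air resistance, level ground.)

v₀ = 89.48 mph × 0.44704 = 40.0011 m/s
R = v₀² × sin(2θ) / g = 40.0011² × sin(2 × 60°) / 10.0 = 1600.09 × 0.866025 / 10.0 = 138.572 m
R = 138.572 m / 0.001 = 138600 mm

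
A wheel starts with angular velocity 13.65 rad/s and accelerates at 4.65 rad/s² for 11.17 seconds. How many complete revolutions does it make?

θ = ω₀t + ½αt² = 13.65×11.17 + ½×4.65×11.17² = 442.5581925 rad
Total revolutions = θ/(2π) = 442.5581925/(2π) = 70.44
Complete revolutions = ⌊70.44⌋ = 70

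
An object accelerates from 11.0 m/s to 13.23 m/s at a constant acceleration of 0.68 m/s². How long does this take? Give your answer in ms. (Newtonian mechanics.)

t = (v - v₀) / a = (13.23 - 11.0) / 0.68 = 3.27941 s
t = 3.27941 s / 0.001 = 3279 ms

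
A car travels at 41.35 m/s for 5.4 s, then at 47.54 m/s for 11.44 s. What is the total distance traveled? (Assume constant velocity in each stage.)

d₁ = v₁t₁ = 41.35 × 5.4 = 223.29 m
d₂ = v₂t₂ = 47.54 × 11.44 = 543.8576 m
d_total = 223.29 + 543.8576 = 767.15 m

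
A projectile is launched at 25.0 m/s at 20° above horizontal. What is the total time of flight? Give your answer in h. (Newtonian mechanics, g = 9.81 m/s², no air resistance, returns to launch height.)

T = 2 × v₀ × sin(θ) / g = 2 × 25.0 × sin(20°) / 9.81 = 2 × 25.0 × 0.34202 / 9.81 = 1.74322 s
T = 1.74322 s / 3600.0 = 0.0004842 h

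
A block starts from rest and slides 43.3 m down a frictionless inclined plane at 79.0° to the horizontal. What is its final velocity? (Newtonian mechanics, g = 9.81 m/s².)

a = g sin(θ) = 9.81 × sin(79.0°) = 9.6298 m/s²
v = √(2ad) = √(2 × 9.6298 × 43.3) = 28.88 m/s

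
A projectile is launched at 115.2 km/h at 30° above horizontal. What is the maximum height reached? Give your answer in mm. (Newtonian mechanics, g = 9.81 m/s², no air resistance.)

v₀ = 115.2 km/h × 0.2777777777777778 = 32.0 m/s
H = v₀² × sin²(θ) / (2g) = 32.0² × sin(30°)² / (2 × 9.81) = 1024.0 × 0.25 / 19.62 = 13.0479 m
H = 13.0479 m / 0.001 = 13050 mm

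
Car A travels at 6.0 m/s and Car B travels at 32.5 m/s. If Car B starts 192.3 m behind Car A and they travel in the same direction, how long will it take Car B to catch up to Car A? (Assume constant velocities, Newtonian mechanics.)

Relative speed: v_rel = 32.5 - 6.0 = 26.5 m/s
Time to catch: t = d₀/v_rel = 192.3/26.5 = 7.26 s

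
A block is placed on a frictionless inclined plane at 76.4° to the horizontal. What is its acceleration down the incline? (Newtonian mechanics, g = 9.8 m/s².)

a = g sin(θ) = 9.8 × sin(76.4°) = 9.8 × 0.972 = 9.53 m/s²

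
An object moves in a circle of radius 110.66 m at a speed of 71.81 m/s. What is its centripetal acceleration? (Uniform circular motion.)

a_c = v²/r = 71.81²/110.66 = 5156.6761/110.66 = 46.6 m/s²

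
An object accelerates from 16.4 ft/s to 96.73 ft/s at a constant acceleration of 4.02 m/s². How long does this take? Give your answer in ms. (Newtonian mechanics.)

v₀ = 16.4 ft/s × 0.3048 = 4.99872 m/s
v = 96.73 ft/s × 0.3048 = 29.4833 m/s
t = (v - v₀) / a = (29.4833 - 4.99872) / 4.02 = 6.09069 s
t = 6.09069 s / 0.001 = 6091 ms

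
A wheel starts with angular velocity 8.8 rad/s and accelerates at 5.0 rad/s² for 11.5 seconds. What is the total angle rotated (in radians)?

θ = ω₀t + ½αt² = 8.8×11.5 + ½×5.0×11.5² = 431.82 rad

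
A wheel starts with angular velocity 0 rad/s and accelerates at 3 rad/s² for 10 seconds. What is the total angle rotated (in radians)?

θ = ω₀t + ½αt² = 0×10 + ½×3×10² = 150.0 rad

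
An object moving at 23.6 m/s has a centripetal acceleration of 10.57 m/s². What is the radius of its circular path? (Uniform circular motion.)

r = v²/a_c = 23.6²/10.57 = 52.69 m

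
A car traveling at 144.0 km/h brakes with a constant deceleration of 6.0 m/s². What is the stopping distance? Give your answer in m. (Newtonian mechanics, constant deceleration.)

v₀ = 144.0 km/h × 0.2777777777777778 = 40.0 m/s
d = v₀² / (2a) = 40.0² / (2 × 6.0) = 1600.0 / 12.0 = 133.3 m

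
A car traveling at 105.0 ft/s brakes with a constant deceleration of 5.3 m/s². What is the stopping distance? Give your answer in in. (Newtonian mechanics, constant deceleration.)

v₀ = 105.0 ft/s × 0.3048 = 32.004 m/s
d = v₀² / (2a) = 32.004² / (2 × 5.3) = 1024.26 / 10.6 = 96.6283 m
d = 96.6283 m / 0.0254 = 3804 in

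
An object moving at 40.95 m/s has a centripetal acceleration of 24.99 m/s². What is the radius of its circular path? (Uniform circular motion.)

r = v²/a_c = 40.95²/24.99 = 67.1 m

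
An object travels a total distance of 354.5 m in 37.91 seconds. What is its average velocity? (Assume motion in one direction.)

v_avg = Δd / Δt = 354.5 / 37.91 = 9.35 m/s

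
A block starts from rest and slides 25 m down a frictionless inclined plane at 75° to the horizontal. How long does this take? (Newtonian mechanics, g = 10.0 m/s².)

a = g sin(θ) = 10.0 × sin(75°) = 9.6593 m/s²
t = √(2d/a) = √(2 × 25 / 9.6593) = 2.28 s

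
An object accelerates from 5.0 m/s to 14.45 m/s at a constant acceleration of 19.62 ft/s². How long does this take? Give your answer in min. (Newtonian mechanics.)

a = 19.62 ft/s² × 0.3048 = 5.98018 m/s²
t = (v - v₀) / a = (14.45 - 5.0) / 5.98018 = 1.58022 s
t = 1.58022 s / 60.0 = 0.02634 min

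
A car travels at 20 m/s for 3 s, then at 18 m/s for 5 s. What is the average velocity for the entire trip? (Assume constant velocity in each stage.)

d₁ = v₁t₁ = 20 × 3 = 60 m
d₂ = v₂t₂ = 18 × 5 = 90 m
d_total = 150 m, t_total = 8 s
v_avg = d_total/t_total = 150/8 = 18.75 m/s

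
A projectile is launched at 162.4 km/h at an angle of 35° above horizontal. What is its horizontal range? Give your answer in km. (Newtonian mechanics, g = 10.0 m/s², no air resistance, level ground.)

v₀ = 162.4 km/h × 0.2777777777777778 = 45.1111 m/s
R = v₀² × sin(2θ) / g = 45.1111² × sin(2 × 35°) / 10.0 = 2035.01 × 0.939693 / 10.0 = 191.228 m
R = 191.228 m / 1000.0 = 0.1912 km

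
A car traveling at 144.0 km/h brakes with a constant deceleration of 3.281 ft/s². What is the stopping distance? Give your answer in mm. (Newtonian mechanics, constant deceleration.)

v₀ = 144.0 km/h × 0.2777777777777778 = 40.0 m/s
a = 3.281 ft/s² × 0.3048 = 1.00005 m/s²
d = v₀² / (2a) = 40.0² / (2 × 1.00005) = 1600.0 / 2.0001 = 799.96 m
d = 799.96 m / 0.001 = 800000 mm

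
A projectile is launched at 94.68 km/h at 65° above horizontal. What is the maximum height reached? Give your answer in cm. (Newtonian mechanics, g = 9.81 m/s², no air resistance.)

v₀ = 94.68 km/h × 0.2777777777777778 = 26.3 m/s
H = v₀² × sin²(θ) / (2g) = 26.3² × sin(65°)² / (2 × 9.81) = 691.69 × 0.821394 / 19.62 = 28.9577 m
H = 28.9577 m / 0.01 = 2896 cm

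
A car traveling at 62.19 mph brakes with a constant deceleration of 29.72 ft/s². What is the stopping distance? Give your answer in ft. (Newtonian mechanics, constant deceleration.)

v₀ = 62.19 mph × 0.44704 = 27.8014 m/s
a = 29.72 ft/s² × 0.3048 = 9.05866 m/s²
d = v₀² / (2a) = 27.8014² / (2 × 9.05866) = 772.918 / 18.1173 = 42.6619 m
d = 42.6619 m / 0.3048 = 140.0 ft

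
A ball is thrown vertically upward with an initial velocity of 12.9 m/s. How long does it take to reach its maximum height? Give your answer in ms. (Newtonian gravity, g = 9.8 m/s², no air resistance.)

t_up = v₀ / g = 12.9 / 9.8 = 1.31633 s
t_up = 1.31633 s / 0.001 = 1316 ms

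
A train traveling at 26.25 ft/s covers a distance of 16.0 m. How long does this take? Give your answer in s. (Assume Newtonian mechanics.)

v = 26.25 ft/s × 0.3048 = 8.001 m/s
t = d / v = 16.0 / 8.001 = 2.0 s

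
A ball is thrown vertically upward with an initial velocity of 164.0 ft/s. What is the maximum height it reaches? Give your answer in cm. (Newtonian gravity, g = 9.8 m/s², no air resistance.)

v₀ = 164.0 ft/s × 0.3048 = 49.9872 m/s
h_max = v₀² / (2g) = 49.9872² / (2 × 9.8) = 2498.72 / 19.6 = 127.486 m
h_max = 127.486 m / 0.01 = 12750 cm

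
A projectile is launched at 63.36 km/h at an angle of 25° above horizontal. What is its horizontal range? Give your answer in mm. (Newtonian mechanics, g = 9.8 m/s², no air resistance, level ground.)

v₀ = 63.36 km/h × 0.2777777777777778 = 17.6 m/s
R = v₀² × sin(2θ) / g = 17.6² × sin(2 × 25°) / 9.8 = 309.76 × 0.766044 / 9.8 = 24.2132 m
R = 24.2132 m / 0.001 = 24210 mm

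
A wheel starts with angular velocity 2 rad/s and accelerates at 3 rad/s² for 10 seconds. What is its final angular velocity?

ω = ω₀ + αt = 2 + 3 × 10 = 32 rad/s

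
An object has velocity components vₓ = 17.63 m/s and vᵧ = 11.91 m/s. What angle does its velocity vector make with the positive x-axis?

θ = arctan(vᵧ/vₓ) = arctan(11.91/17.63) = 34.04°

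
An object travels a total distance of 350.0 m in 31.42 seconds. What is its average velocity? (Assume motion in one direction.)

v_avg = Δd / Δt = 350.0 / 31.42 = 11.14 m/s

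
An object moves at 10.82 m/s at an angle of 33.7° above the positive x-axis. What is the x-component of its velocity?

vₓ = v cos(θ) = 10.82 × cos(33.7°) = 9.0 m/s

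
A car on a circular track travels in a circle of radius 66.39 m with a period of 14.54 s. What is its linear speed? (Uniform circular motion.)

v = 2πr/T = 2π×66.39/14.54 = 28.69 m/s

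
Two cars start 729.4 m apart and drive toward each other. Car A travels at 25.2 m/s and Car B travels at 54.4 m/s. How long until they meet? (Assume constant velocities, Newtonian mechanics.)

Combined speed: v_combined = 25.2 + 54.4 = 79.6 m/s
Time to meet: t = d/v_combined = 729.4/79.6 = 9.16 s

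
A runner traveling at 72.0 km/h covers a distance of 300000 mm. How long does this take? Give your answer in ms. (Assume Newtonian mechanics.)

d = 300000 mm × 0.001 = 300.0 m
v = 72.0 km/h × 0.2777777777777778 = 20.0 m/s
t = d / v = 300.0 / 20.0 = 15.0 s
t = 15.0 s / 0.001 = 15000 ms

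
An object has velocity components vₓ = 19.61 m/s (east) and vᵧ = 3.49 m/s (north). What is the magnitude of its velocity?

|v| = √(vₓ² + vᵧ²) = √(19.61² + 3.49²) = √(396.7322) = 19.92 m/s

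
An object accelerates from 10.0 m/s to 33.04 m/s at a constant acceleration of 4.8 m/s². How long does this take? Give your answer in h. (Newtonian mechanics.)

t = (v - v₀) / a = (33.04 - 10.0) / 4.8 = 4.8 s
t = 4.8 s / 3600.0 = 0.001333 h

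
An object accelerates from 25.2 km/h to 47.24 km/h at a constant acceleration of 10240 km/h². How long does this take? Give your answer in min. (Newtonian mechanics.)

v₀ = 25.2 km/h × 0.2777777777777778 = 7.0 m/s
v = 47.24 km/h × 0.2777777777777778 = 13.1222 m/s
a = 10240 km/h² × 7.716049382716049e-05 = 0.790123 m/s²
t = (v - v₀) / a = (13.1222 - 7.0) / 0.790123 = 7.74841 s
t = 7.74841 s / 60.0 = 0.1291 min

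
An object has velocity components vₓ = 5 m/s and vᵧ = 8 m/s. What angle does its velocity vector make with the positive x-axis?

θ = arctan(vᵧ/vₓ) = arctan(8/5) = 57.99°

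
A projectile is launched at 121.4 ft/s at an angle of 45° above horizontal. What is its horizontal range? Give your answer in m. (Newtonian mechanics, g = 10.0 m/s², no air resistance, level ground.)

v₀ = 121.4 ft/s × 0.3048 = 37.0027 m/s
R = v₀² × sin(2θ) / g = 37.0027² × sin(2 × 45°) / 10.0 = 1369.2 × 1.0 / 10.0 = 136.9 m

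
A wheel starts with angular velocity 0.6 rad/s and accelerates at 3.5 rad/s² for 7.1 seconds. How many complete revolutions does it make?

θ = ω₀t + ½αt² = 0.6×7.1 + ½×3.5×7.1² = 92.4775 rad
Total revolutions = θ/(2π) = 92.4775/(2π) = 14.72
Complete revolutions = ⌊14.72⌋ = 14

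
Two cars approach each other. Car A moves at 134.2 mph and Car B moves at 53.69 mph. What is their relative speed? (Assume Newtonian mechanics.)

v_rel = v_A + v_B = 134.2 + 53.69 = 187.89 mph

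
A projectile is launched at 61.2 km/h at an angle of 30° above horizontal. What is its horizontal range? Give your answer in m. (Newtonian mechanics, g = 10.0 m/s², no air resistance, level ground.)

v₀ = 61.2 km/h × 0.2777777777777778 = 17.0 m/s
R = v₀² × sin(2θ) / g = 17.0² × sin(2 × 30°) / 10.0 = 289.0 × 0.866025 / 10.0 = 25.03 m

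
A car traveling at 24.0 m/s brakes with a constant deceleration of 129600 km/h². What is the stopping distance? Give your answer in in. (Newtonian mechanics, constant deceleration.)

a = 129600 km/h² × 7.716049382716049e-05 = 10.0 m/s²
d = v₀² / (2a) = 24.0² / (2 × 10.0) = 576.0 / 20.0 = 28.8 m
d = 28.8 m / 0.0254 = 1134 in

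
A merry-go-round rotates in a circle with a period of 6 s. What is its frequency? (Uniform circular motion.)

f = 1/T = 1/6 = 0.1667 Hz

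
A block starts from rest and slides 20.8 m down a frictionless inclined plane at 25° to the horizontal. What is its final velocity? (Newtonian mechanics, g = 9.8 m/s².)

a = g sin(θ) = 9.8 × sin(25°) = 4.1417 m/s²
v = √(2ad) = √(2 × 4.1417 × 20.8) = 13.13 m/s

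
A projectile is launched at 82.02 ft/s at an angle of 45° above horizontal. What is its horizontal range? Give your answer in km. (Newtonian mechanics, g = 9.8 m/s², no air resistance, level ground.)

v₀ = 82.02 ft/s × 0.3048 = 24.9997 m/s
R = v₀² × sin(2θ) / g = 24.9997² × sin(2 × 45°) / 9.8 = 624.985 × 1.0 / 9.8 = 63.774 m
R = 63.774 m / 1000.0 = 0.06377 km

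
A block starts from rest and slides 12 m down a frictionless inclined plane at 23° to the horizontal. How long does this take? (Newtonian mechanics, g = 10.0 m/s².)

a = g sin(θ) = 10.0 × sin(23°) = 3.9073 m/s²
t = √(2d/a) = √(2 × 12 / 3.9073) = 2.48 s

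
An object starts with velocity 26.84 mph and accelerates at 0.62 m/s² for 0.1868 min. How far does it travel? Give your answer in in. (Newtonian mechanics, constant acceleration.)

v₀ = 26.84 mph × 0.44704 = 11.9986 m/s
t = 0.1868 min × 60.0 = 11.208 s
d = v₀ × t + ½ × a × t² = 11.9986 × 11.208 + 0.5 × 0.62 × 11.208² = 173.422 m
d = 173.422 m / 0.0254 = 6828 in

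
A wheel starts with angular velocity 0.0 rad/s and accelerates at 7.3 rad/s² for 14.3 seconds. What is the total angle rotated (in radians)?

θ = ω₀t + ½αt² = 0.0×14.3 + ½×7.3×14.3² = 746.39 rad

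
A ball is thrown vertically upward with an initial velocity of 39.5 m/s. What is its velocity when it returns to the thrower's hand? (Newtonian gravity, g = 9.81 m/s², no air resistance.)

By conservation of energy (no air resistance), the ball returns to the throw height with the same speed as launch, but directed downward.
|v_ground| = v₀ = 39.5 m/s
v_ground = 39.5 m/s (downward)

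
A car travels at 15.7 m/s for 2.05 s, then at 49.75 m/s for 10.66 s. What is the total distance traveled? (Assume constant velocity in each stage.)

d₁ = v₁t₁ = 15.7 × 2.05 = 32.185 m
d₂ = v₂t₂ = 49.75 × 10.66 = 530.335 m
d_total = 32.185 + 530.335 = 562.52 m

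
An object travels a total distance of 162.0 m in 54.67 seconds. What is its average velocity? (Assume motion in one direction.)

v_avg = Δd / Δt = 162.0 / 54.67 = 2.96 m/s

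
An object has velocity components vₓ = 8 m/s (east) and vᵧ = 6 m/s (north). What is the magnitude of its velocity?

|v| = √(vₓ² + vᵧ²) = √(8² + 6²) = √(100) = 10.0 m/s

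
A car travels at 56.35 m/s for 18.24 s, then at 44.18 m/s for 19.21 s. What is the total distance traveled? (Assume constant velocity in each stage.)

d₁ = v₁t₁ = 56.35 × 18.24 = 1027.824 m
d₂ = v₂t₂ = 44.18 × 19.21 = 848.6978 m
d_total = 1027.824 + 848.6978 = 1876.52 m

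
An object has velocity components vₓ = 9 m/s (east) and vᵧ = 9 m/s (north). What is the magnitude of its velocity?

|v| = √(vₓ² + vᵧ²) = √(9² + 9²) = √(162) = 12.73 m/s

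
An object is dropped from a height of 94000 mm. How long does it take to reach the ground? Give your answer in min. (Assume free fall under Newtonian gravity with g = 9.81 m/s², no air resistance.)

h = 94000 mm × 0.001 = 94.0 m
t = √(2h/g) = √(2 × 94.0 / 9.81) = 4.37768 s
t = 4.37768 s / 60.0 = 0.07296 min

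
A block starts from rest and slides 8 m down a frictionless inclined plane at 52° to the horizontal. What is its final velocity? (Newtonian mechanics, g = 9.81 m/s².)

a = g sin(θ) = 9.81 × sin(52°) = 7.7304 m/s²
v = √(2ad) = √(2 × 7.7304 × 8) = 11.12 m/s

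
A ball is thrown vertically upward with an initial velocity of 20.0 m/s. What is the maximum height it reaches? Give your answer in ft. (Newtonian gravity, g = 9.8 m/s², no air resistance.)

h_max = v₀² / (2g) = 20.0² / (2 × 9.8) = 400.0 / 19.6 = 20.4082 m
h_max = 20.4082 m / 0.3048 = 66.96 ft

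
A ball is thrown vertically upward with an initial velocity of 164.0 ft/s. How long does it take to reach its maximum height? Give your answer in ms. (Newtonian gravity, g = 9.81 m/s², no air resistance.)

v₀ = 164.0 ft/s × 0.3048 = 49.9872 m/s
t_up = v₀ / g = 49.9872 / 9.81 = 5.09554 s
t_up = 5.09554 s / 0.001 = 5096 ms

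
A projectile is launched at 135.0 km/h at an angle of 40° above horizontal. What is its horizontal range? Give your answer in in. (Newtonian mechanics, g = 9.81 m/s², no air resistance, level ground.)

v₀ = 135.0 km/h × 0.2777777777777778 = 37.5 m/s
R = v₀² × sin(2θ) / g = 37.5² × sin(2 × 40°) / 9.81 = 1406.25 × 0.984808 / 9.81 = 141.171 m
R = 141.171 m / 0.0254 = 5558 in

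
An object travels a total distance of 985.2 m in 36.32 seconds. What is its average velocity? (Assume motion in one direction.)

v_avg = Δd / Δt = 985.2 / 36.32 = 27.13 m/s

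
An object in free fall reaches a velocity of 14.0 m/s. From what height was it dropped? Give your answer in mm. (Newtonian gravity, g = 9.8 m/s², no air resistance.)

h = v² / (2g) = 14.0² / (2 × 9.8) = 10.0 m
h = 10.0 m / 0.001 = 10000 mm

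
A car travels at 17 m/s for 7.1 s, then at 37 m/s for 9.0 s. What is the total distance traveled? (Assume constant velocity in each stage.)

d₁ = v₁t₁ = 17 × 7.1 = 120.7 m
d₂ = v₂t₂ = 37 × 9.0 = 333.0 m
d_total = 120.7 + 333.0 = 453.7 m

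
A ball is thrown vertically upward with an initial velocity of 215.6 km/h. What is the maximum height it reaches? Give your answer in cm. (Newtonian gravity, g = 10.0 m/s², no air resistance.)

v₀ = 215.6 km/h × 0.2777777777777778 = 59.8889 m/s
h_max = v₀² / (2g) = 59.8889² / (2 × 10.0) = 3586.68 / 20.0 = 179.334 m
h_max = 179.334 m / 0.01 = 17930 cm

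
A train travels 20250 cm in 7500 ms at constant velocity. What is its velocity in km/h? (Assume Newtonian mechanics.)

d = 20250 cm × 0.01 = 202.5 m
t = 7500 ms × 0.001 = 7.5 s
v = d / t = 202.5 / 7.5 = 27.0 m/s
v = 27.0 m/s / 0.2777777777777778 = 97.2 km/h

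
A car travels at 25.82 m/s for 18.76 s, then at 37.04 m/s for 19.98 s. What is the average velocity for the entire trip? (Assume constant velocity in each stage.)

d₁ = v₁t₁ = 25.82 × 18.76 = 484.3832 m
d₂ = v₂t₂ = 37.04 × 19.98 = 740.0592 m
d_total = 1224.4424 m, t_total = 38.74 s
v_avg = d_total/t_total = 1224.4424/38.74 = 31.61 m/s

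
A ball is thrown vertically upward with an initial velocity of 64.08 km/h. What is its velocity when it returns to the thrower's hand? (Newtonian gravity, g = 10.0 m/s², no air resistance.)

By conservation of energy (no air resistance), the ball returns to the throw height with the same speed as launch, but directed downward.
|v_ground| = v₀ = 64.08 km/h
v_ground = 64.08 km/h (downward)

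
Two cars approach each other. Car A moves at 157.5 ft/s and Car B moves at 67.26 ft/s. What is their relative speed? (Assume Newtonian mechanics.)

v_rel = v_A + v_B = 157.5 + 67.26 = 224.76 ft/s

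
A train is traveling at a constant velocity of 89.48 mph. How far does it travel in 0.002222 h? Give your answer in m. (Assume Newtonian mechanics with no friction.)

v = 89.48 mph × 0.44704 = 40.0011 m/s
t = 0.002222 h × 3600.0 = 7.9992 s
d = v × t = 40.0011 × 7.9992 = 320.0 m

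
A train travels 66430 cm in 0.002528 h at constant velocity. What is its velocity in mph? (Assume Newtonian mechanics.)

d = 66430 cm × 0.01 = 664.3 m
t = 0.002528 h × 3600.0 = 9.1008 s
v = d / t = 664.3 / 9.1008 = 72.9936 m/s
v = 72.9936 m/s / 0.44704 = 163.3 mph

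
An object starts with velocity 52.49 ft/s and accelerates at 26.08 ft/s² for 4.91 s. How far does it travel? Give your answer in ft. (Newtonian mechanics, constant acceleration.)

v₀ = 52.49 ft/s × 0.3048 = 15.999 m/s
a = 26.08 ft/s² × 0.3048 = 7.94918 m/s²
d = v₀ × t + ½ × a × t² = 15.999 × 4.91 + 0.5 × 7.94918 × 4.91² = 174.375 m
d = 174.375 m / 0.3048 = 572.1 ft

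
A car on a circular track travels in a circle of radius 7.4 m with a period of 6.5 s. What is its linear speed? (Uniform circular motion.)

v = 2πr/T = 2π×7.4/6.5 = 7.15 m/s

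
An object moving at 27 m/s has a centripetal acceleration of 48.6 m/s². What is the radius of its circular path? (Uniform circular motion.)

r = v²/a_c = 27²/48.6 = 15.0 m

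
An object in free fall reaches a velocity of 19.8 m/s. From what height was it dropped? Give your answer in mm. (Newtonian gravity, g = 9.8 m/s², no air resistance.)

h = v² / (2g) = 19.8² / (2 × 9.8) = 20.002 m
h = 20.002 m / 0.001 = 20000 mm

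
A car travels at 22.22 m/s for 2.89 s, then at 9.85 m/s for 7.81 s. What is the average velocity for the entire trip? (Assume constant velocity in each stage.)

d₁ = v₁t₁ = 22.22 × 2.89 = 64.2158 m
d₂ = v₂t₂ = 9.85 × 7.81 = 76.9285 m
d_total = 141.1443 m, t_total = 10.7 s
v_avg = d_total/t_total = 141.1443/10.7 = 13.19 m/s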